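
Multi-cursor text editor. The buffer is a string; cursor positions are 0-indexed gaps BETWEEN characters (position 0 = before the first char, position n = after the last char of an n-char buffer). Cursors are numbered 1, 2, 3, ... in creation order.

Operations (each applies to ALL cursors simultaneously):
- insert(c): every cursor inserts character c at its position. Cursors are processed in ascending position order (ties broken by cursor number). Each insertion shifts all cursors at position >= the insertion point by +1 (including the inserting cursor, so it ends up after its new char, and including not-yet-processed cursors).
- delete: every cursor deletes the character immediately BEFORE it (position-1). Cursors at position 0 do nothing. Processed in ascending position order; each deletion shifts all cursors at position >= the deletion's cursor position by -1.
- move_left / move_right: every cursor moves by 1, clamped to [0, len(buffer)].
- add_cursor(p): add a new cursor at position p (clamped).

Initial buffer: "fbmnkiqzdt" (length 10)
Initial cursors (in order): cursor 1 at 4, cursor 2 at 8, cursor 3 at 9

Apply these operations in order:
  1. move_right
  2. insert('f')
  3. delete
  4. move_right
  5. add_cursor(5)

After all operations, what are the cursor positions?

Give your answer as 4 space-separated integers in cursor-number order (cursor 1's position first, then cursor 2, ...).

Answer: 6 10 10 5

Derivation:
After op 1 (move_right): buffer="fbmnkiqzdt" (len 10), cursors c1@5 c2@9 c3@10, authorship ..........
After op 2 (insert('f')): buffer="fbmnkfiqzdftf" (len 13), cursors c1@6 c2@11 c3@13, authorship .....1....2.3
After op 3 (delete): buffer="fbmnkiqzdt" (len 10), cursors c1@5 c2@9 c3@10, authorship ..........
After op 4 (move_right): buffer="fbmnkiqzdt" (len 10), cursors c1@6 c2@10 c3@10, authorship ..........
After op 5 (add_cursor(5)): buffer="fbmnkiqzdt" (len 10), cursors c4@5 c1@6 c2@10 c3@10, authorship ..........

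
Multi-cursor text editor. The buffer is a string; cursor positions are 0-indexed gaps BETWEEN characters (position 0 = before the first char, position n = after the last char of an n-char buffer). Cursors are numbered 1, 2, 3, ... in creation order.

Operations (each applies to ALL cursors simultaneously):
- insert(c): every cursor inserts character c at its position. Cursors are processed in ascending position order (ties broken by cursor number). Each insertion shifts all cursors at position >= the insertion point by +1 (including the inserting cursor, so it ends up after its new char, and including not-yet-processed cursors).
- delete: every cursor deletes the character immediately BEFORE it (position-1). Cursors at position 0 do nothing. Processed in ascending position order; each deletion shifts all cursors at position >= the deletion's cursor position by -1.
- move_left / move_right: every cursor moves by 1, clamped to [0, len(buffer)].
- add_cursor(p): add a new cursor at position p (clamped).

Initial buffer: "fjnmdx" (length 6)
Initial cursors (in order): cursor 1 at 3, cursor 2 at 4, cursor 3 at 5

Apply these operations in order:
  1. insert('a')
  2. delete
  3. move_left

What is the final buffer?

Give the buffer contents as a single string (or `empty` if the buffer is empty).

Answer: fjnmdx

Derivation:
After op 1 (insert('a')): buffer="fjnamadax" (len 9), cursors c1@4 c2@6 c3@8, authorship ...1.2.3.
After op 2 (delete): buffer="fjnmdx" (len 6), cursors c1@3 c2@4 c3@5, authorship ......
After op 3 (move_left): buffer="fjnmdx" (len 6), cursors c1@2 c2@3 c3@4, authorship ......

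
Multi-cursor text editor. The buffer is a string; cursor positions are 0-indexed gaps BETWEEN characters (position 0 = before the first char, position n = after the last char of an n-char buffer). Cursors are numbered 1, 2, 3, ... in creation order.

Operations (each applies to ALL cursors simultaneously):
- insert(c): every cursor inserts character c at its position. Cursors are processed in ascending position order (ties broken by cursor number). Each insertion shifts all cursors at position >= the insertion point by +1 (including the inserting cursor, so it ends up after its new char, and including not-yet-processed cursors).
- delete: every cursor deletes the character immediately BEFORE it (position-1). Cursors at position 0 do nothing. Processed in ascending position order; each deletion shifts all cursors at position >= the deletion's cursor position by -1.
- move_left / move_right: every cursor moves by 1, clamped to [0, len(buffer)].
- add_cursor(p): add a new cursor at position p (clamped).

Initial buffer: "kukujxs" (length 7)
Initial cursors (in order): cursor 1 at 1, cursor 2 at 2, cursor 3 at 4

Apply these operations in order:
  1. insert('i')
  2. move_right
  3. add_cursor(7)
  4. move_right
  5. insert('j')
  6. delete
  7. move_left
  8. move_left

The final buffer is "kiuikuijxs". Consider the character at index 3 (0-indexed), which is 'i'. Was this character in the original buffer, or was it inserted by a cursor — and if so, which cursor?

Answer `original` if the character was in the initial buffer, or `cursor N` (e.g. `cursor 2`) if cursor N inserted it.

Answer: cursor 2

Derivation:
After op 1 (insert('i')): buffer="kiuikuijxs" (len 10), cursors c1@2 c2@4 c3@7, authorship .1.2..3...
After op 2 (move_right): buffer="kiuikuijxs" (len 10), cursors c1@3 c2@5 c3@8, authorship .1.2..3...
After op 3 (add_cursor(7)): buffer="kiuikuijxs" (len 10), cursors c1@3 c2@5 c4@7 c3@8, authorship .1.2..3...
After op 4 (move_right): buffer="kiuikuijxs" (len 10), cursors c1@4 c2@6 c4@8 c3@9, authorship .1.2..3...
After op 5 (insert('j')): buffer="kiuijkujijjxjs" (len 14), cursors c1@5 c2@8 c4@11 c3@13, authorship .1.21..23.4.3.
After op 6 (delete): buffer="kiuikuijxs" (len 10), cursors c1@4 c2@6 c4@8 c3@9, authorship .1.2..3...
After op 7 (move_left): buffer="kiuikuijxs" (len 10), cursors c1@3 c2@5 c4@7 c3@8, authorship .1.2..3...
After op 8 (move_left): buffer="kiuikuijxs" (len 10), cursors c1@2 c2@4 c4@6 c3@7, authorship .1.2..3...
Authorship (.=original, N=cursor N): . 1 . 2 . . 3 . . .
Index 3: author = 2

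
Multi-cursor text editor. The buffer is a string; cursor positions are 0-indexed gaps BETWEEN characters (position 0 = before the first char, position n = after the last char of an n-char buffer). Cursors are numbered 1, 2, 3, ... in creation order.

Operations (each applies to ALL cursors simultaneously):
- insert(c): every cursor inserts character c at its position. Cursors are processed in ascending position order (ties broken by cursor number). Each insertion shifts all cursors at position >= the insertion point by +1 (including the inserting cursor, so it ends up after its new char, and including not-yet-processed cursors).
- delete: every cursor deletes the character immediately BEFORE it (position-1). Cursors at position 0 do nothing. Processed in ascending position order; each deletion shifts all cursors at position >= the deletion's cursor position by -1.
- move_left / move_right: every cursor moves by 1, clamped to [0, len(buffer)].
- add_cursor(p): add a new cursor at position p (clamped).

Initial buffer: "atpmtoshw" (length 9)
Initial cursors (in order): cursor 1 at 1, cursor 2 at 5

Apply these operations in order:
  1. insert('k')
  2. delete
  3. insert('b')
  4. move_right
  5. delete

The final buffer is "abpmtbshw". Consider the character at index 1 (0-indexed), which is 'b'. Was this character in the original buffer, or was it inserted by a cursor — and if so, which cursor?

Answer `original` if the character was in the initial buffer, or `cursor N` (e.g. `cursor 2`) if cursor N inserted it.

Answer: cursor 1

Derivation:
After op 1 (insert('k')): buffer="aktpmtkoshw" (len 11), cursors c1@2 c2@7, authorship .1....2....
After op 2 (delete): buffer="atpmtoshw" (len 9), cursors c1@1 c2@5, authorship .........
After op 3 (insert('b')): buffer="abtpmtboshw" (len 11), cursors c1@2 c2@7, authorship .1....2....
After op 4 (move_right): buffer="abtpmtboshw" (len 11), cursors c1@3 c2@8, authorship .1....2....
After op 5 (delete): buffer="abpmtbshw" (len 9), cursors c1@2 c2@6, authorship .1...2...
Authorship (.=original, N=cursor N): . 1 . . . 2 . . .
Index 1: author = 1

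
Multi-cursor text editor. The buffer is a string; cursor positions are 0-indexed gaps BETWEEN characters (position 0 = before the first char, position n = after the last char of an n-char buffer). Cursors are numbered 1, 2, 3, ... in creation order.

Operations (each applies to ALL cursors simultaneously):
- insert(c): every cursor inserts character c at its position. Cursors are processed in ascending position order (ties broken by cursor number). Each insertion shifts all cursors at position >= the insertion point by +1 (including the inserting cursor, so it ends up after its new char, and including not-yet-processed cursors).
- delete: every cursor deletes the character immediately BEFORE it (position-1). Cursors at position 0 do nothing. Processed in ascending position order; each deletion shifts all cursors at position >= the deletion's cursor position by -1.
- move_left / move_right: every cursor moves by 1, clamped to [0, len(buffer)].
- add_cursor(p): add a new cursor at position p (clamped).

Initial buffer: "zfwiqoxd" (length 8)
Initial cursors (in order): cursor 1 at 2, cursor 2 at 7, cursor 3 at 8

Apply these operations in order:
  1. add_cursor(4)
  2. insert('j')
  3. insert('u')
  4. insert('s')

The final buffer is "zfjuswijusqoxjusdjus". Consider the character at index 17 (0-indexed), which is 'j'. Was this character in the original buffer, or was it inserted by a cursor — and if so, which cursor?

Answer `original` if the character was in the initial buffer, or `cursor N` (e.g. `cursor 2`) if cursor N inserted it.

After op 1 (add_cursor(4)): buffer="zfwiqoxd" (len 8), cursors c1@2 c4@4 c2@7 c3@8, authorship ........
After op 2 (insert('j')): buffer="zfjwijqoxjdj" (len 12), cursors c1@3 c4@6 c2@10 c3@12, authorship ..1..4...2.3
After op 3 (insert('u')): buffer="zfjuwijuqoxjudju" (len 16), cursors c1@4 c4@8 c2@13 c3@16, authorship ..11..44...22.33
After op 4 (insert('s')): buffer="zfjuswijusqoxjusdjus" (len 20), cursors c1@5 c4@10 c2@16 c3@20, authorship ..111..444...222.333
Authorship (.=original, N=cursor N): . . 1 1 1 . . 4 4 4 . . . 2 2 2 . 3 3 3
Index 17: author = 3

Answer: cursor 3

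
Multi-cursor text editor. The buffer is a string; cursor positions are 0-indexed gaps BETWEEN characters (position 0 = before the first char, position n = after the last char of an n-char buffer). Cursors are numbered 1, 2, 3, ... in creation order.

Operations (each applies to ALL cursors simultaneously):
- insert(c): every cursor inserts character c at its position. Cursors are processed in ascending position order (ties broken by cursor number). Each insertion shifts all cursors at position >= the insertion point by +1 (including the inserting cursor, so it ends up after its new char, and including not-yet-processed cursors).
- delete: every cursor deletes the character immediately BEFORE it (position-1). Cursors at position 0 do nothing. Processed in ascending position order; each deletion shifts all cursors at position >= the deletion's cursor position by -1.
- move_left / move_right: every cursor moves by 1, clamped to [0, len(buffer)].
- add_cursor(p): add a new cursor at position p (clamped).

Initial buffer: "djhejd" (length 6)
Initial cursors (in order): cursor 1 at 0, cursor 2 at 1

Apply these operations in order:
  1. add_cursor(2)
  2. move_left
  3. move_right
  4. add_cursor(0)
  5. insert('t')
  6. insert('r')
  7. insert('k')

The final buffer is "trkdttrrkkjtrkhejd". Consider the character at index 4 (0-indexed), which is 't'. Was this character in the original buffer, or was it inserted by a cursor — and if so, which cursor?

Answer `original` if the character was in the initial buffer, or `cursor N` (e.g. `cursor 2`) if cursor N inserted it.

After op 1 (add_cursor(2)): buffer="djhejd" (len 6), cursors c1@0 c2@1 c3@2, authorship ......
After op 2 (move_left): buffer="djhejd" (len 6), cursors c1@0 c2@0 c3@1, authorship ......
After op 3 (move_right): buffer="djhejd" (len 6), cursors c1@1 c2@1 c3@2, authorship ......
After op 4 (add_cursor(0)): buffer="djhejd" (len 6), cursors c4@0 c1@1 c2@1 c3@2, authorship ......
After op 5 (insert('t')): buffer="tdttjthejd" (len 10), cursors c4@1 c1@4 c2@4 c3@6, authorship 4.12.3....
After op 6 (insert('r')): buffer="trdttrrjtrhejd" (len 14), cursors c4@2 c1@7 c2@7 c3@10, authorship 44.1212.33....
After op 7 (insert('k')): buffer="trkdttrrkkjtrkhejd" (len 18), cursors c4@3 c1@10 c2@10 c3@14, authorship 444.121212.333....
Authorship (.=original, N=cursor N): 4 4 4 . 1 2 1 2 1 2 . 3 3 3 . . . .
Index 4: author = 1

Answer: cursor 1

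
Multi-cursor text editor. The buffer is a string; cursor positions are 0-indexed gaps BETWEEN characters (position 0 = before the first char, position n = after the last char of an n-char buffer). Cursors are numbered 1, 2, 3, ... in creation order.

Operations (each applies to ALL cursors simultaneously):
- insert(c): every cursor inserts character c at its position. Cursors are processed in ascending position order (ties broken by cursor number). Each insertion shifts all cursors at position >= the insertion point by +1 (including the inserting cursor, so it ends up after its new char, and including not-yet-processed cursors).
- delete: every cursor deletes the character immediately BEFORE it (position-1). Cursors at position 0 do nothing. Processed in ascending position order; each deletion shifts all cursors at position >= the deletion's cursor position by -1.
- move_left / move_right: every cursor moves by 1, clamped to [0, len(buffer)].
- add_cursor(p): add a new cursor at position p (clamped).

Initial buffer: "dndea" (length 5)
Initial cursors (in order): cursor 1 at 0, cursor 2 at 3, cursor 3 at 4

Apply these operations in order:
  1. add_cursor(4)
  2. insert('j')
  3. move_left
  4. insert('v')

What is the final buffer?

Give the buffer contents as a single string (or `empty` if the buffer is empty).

After op 1 (add_cursor(4)): buffer="dndea" (len 5), cursors c1@0 c2@3 c3@4 c4@4, authorship .....
After op 2 (insert('j')): buffer="jdndjejja" (len 9), cursors c1@1 c2@5 c3@8 c4@8, authorship 1...2.34.
After op 3 (move_left): buffer="jdndjejja" (len 9), cursors c1@0 c2@4 c3@7 c4@7, authorship 1...2.34.
After op 4 (insert('v')): buffer="vjdndvjejvvja" (len 13), cursors c1@1 c2@6 c3@11 c4@11, authorship 11...22.3344.

Answer: vjdndvjejvvja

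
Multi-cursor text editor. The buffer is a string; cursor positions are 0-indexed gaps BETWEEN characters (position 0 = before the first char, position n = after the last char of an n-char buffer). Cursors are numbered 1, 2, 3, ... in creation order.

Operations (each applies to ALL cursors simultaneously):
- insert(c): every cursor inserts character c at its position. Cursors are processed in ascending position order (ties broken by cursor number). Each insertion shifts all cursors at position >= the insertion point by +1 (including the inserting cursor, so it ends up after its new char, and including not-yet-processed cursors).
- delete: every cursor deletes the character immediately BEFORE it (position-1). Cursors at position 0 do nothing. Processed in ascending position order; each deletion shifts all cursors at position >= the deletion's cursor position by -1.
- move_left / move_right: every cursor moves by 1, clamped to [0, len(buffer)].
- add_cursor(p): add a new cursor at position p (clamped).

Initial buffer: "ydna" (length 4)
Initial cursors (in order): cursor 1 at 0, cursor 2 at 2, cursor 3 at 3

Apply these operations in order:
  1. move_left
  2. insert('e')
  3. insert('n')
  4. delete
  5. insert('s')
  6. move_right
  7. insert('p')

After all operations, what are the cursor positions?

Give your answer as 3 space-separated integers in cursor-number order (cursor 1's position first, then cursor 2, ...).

After op 1 (move_left): buffer="ydna" (len 4), cursors c1@0 c2@1 c3@2, authorship ....
After op 2 (insert('e')): buffer="eyedena" (len 7), cursors c1@1 c2@3 c3@5, authorship 1.2.3..
After op 3 (insert('n')): buffer="enyendenna" (len 10), cursors c1@2 c2@5 c3@8, authorship 11.22.33..
After op 4 (delete): buffer="eyedena" (len 7), cursors c1@1 c2@3 c3@5, authorship 1.2.3..
After op 5 (insert('s')): buffer="esyesdesna" (len 10), cursors c1@2 c2@5 c3@8, authorship 11.22.33..
After op 6 (move_right): buffer="esyesdesna" (len 10), cursors c1@3 c2@6 c3@9, authorship 11.22.33..
After op 7 (insert('p')): buffer="esypesdpesnpa" (len 13), cursors c1@4 c2@8 c3@12, authorship 11.122.233.3.

Answer: 4 8 12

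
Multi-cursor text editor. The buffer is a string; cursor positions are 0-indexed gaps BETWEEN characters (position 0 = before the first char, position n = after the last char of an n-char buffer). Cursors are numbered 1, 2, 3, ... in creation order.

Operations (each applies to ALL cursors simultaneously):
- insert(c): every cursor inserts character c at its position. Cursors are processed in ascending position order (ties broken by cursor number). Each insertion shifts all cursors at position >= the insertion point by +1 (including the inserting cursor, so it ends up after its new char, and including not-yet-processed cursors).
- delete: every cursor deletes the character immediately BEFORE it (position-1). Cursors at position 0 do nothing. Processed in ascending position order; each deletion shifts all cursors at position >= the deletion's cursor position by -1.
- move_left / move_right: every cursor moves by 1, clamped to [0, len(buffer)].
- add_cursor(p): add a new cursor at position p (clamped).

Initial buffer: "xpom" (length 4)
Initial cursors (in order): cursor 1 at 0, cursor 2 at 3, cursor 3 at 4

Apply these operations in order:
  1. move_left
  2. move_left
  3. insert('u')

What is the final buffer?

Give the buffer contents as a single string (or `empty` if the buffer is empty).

Answer: uxupuom

Derivation:
After op 1 (move_left): buffer="xpom" (len 4), cursors c1@0 c2@2 c3@3, authorship ....
After op 2 (move_left): buffer="xpom" (len 4), cursors c1@0 c2@1 c3@2, authorship ....
After op 3 (insert('u')): buffer="uxupuom" (len 7), cursors c1@1 c2@3 c3@5, authorship 1.2.3..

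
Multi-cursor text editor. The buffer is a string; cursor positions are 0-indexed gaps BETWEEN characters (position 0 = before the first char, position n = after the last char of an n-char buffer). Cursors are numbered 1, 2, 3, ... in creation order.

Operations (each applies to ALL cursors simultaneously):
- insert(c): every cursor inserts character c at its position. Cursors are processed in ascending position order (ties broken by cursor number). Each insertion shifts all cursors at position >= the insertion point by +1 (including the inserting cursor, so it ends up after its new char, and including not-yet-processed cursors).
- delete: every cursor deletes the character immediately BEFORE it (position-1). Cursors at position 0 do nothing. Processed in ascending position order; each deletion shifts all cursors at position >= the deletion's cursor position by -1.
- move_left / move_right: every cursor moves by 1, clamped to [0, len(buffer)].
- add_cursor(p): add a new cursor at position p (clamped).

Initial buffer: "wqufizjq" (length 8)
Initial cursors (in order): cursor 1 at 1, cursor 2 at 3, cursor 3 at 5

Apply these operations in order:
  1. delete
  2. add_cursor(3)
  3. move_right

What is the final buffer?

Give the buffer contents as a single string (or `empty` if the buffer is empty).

Answer: qfzjq

Derivation:
After op 1 (delete): buffer="qfzjq" (len 5), cursors c1@0 c2@1 c3@2, authorship .....
After op 2 (add_cursor(3)): buffer="qfzjq" (len 5), cursors c1@0 c2@1 c3@2 c4@3, authorship .....
After op 3 (move_right): buffer="qfzjq" (len 5), cursors c1@1 c2@2 c3@3 c4@4, authorship .....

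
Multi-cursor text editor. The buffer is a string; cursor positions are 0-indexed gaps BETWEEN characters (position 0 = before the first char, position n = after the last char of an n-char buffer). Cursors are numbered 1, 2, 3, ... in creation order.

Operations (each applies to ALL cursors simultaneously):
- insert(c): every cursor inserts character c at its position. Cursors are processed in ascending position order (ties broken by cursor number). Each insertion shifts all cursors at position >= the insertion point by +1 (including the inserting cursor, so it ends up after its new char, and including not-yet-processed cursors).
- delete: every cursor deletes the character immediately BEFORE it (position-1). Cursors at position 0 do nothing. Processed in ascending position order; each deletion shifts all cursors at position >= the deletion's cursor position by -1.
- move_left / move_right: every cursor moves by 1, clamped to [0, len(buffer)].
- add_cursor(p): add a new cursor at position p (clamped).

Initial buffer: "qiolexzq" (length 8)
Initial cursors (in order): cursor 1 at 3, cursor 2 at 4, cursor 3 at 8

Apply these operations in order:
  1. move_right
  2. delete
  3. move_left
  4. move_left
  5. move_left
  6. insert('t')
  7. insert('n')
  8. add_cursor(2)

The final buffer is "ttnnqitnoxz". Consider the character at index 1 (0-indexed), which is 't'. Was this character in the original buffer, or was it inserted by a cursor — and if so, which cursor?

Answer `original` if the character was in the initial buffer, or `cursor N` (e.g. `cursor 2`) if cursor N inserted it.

Answer: cursor 2

Derivation:
After op 1 (move_right): buffer="qiolexzq" (len 8), cursors c1@4 c2@5 c3@8, authorship ........
After op 2 (delete): buffer="qioxz" (len 5), cursors c1@3 c2@3 c3@5, authorship .....
After op 3 (move_left): buffer="qioxz" (len 5), cursors c1@2 c2@2 c3@4, authorship .....
After op 4 (move_left): buffer="qioxz" (len 5), cursors c1@1 c2@1 c3@3, authorship .....
After op 5 (move_left): buffer="qioxz" (len 5), cursors c1@0 c2@0 c3@2, authorship .....
After op 6 (insert('t')): buffer="ttqitoxz" (len 8), cursors c1@2 c2@2 c3@5, authorship 12..3...
After op 7 (insert('n')): buffer="ttnnqitnoxz" (len 11), cursors c1@4 c2@4 c3@8, authorship 1212..33...
After op 8 (add_cursor(2)): buffer="ttnnqitnoxz" (len 11), cursors c4@2 c1@4 c2@4 c3@8, authorship 1212..33...
Authorship (.=original, N=cursor N): 1 2 1 2 . . 3 3 . . .
Index 1: author = 2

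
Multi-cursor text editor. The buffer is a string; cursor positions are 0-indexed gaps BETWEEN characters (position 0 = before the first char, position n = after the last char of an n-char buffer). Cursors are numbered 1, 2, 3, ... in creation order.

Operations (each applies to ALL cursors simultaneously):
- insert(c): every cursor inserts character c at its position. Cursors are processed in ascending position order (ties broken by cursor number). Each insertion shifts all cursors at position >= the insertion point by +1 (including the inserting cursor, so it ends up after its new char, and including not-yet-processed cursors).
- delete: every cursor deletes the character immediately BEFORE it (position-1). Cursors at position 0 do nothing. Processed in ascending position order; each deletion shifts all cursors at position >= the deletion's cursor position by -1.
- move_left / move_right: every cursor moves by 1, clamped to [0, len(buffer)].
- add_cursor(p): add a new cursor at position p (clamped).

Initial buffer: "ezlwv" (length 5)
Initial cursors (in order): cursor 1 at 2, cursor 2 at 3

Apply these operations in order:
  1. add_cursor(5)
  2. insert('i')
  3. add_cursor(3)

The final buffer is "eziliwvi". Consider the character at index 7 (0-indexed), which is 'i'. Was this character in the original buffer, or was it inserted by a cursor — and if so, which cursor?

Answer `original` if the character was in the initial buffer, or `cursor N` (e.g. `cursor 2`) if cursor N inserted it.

Answer: cursor 3

Derivation:
After op 1 (add_cursor(5)): buffer="ezlwv" (len 5), cursors c1@2 c2@3 c3@5, authorship .....
After op 2 (insert('i')): buffer="eziliwvi" (len 8), cursors c1@3 c2@5 c3@8, authorship ..1.2..3
After op 3 (add_cursor(3)): buffer="eziliwvi" (len 8), cursors c1@3 c4@3 c2@5 c3@8, authorship ..1.2..3
Authorship (.=original, N=cursor N): . . 1 . 2 . . 3
Index 7: author = 3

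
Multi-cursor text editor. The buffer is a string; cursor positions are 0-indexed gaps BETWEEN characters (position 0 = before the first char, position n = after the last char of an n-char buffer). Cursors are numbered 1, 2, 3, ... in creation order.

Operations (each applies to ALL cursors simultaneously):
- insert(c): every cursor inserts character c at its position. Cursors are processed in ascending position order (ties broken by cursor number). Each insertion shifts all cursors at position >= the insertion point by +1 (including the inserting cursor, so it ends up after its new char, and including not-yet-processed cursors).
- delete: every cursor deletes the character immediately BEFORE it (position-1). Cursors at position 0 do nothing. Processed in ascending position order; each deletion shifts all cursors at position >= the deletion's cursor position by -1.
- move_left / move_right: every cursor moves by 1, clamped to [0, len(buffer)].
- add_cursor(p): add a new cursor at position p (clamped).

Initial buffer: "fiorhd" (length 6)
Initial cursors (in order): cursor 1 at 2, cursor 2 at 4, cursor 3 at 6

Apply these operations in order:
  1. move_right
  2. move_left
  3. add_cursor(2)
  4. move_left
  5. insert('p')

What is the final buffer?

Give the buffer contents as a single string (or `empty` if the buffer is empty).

After op 1 (move_right): buffer="fiorhd" (len 6), cursors c1@3 c2@5 c3@6, authorship ......
After op 2 (move_left): buffer="fiorhd" (len 6), cursors c1@2 c2@4 c3@5, authorship ......
After op 3 (add_cursor(2)): buffer="fiorhd" (len 6), cursors c1@2 c4@2 c2@4 c3@5, authorship ......
After op 4 (move_left): buffer="fiorhd" (len 6), cursors c1@1 c4@1 c2@3 c3@4, authorship ......
After op 5 (insert('p')): buffer="fppioprphd" (len 10), cursors c1@3 c4@3 c2@6 c3@8, authorship .14..2.3..

Answer: fppioprphd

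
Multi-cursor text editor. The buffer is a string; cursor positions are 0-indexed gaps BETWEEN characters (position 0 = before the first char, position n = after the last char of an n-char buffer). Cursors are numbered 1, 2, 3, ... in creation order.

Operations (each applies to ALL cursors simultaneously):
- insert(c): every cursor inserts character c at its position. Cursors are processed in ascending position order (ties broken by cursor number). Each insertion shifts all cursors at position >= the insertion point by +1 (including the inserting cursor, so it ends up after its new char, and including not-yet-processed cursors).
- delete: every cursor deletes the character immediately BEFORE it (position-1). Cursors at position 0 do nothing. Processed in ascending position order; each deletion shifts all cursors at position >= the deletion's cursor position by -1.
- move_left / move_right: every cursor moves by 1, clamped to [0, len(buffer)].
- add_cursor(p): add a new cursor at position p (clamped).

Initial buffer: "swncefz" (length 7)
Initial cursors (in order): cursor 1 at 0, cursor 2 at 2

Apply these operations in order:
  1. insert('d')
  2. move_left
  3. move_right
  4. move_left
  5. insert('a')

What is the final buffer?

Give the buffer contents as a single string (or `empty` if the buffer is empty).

After op 1 (insert('d')): buffer="dswdncefz" (len 9), cursors c1@1 c2@4, authorship 1..2.....
After op 2 (move_left): buffer="dswdncefz" (len 9), cursors c1@0 c2@3, authorship 1..2.....
After op 3 (move_right): buffer="dswdncefz" (len 9), cursors c1@1 c2@4, authorship 1..2.....
After op 4 (move_left): buffer="dswdncefz" (len 9), cursors c1@0 c2@3, authorship 1..2.....
After op 5 (insert('a')): buffer="adswadncefz" (len 11), cursors c1@1 c2@5, authorship 11..22.....

Answer: adswadncefz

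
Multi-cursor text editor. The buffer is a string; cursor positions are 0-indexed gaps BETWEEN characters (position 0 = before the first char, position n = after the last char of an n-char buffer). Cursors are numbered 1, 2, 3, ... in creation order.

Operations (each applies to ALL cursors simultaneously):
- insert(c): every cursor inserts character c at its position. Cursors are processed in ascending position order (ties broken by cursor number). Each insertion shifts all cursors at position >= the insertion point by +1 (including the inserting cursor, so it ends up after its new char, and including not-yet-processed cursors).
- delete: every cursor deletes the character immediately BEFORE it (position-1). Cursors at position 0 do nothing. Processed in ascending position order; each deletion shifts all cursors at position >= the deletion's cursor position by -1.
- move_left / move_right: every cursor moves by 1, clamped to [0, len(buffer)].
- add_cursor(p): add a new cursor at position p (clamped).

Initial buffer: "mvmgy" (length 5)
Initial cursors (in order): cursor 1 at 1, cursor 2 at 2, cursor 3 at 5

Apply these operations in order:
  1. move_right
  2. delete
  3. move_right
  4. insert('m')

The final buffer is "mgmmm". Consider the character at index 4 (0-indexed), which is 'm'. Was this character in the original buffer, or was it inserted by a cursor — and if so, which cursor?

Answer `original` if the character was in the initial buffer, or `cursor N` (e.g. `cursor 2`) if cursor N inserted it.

Answer: cursor 3

Derivation:
After op 1 (move_right): buffer="mvmgy" (len 5), cursors c1@2 c2@3 c3@5, authorship .....
After op 2 (delete): buffer="mg" (len 2), cursors c1@1 c2@1 c3@2, authorship ..
After op 3 (move_right): buffer="mg" (len 2), cursors c1@2 c2@2 c3@2, authorship ..
After op 4 (insert('m')): buffer="mgmmm" (len 5), cursors c1@5 c2@5 c3@5, authorship ..123
Authorship (.=original, N=cursor N): . . 1 2 3
Index 4: author = 3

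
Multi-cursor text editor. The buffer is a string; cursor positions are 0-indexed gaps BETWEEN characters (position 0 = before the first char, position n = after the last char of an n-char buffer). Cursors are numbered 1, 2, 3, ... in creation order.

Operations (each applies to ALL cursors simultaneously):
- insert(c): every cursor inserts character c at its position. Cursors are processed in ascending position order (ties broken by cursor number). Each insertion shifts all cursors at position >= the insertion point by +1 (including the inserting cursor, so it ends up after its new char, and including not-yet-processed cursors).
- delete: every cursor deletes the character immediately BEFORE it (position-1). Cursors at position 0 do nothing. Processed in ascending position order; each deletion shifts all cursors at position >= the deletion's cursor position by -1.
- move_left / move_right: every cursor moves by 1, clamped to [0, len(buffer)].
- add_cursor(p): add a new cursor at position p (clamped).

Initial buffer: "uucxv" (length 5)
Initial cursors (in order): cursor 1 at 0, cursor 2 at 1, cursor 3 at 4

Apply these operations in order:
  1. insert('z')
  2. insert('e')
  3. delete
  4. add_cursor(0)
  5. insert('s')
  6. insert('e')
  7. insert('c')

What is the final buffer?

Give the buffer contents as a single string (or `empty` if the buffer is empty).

Answer: seczsecuzsecucxzsecv

Derivation:
After op 1 (insert('z')): buffer="zuzucxzv" (len 8), cursors c1@1 c2@3 c3@7, authorship 1.2...3.
After op 2 (insert('e')): buffer="zeuzeucxzev" (len 11), cursors c1@2 c2@5 c3@10, authorship 11.22...33.
After op 3 (delete): buffer="zuzucxzv" (len 8), cursors c1@1 c2@3 c3@7, authorship 1.2...3.
After op 4 (add_cursor(0)): buffer="zuzucxzv" (len 8), cursors c4@0 c1@1 c2@3 c3@7, authorship 1.2...3.
After op 5 (insert('s')): buffer="szsuzsucxzsv" (len 12), cursors c4@1 c1@3 c2@6 c3@11, authorship 411.22...33.
After op 6 (insert('e')): buffer="sezseuzseucxzsev" (len 16), cursors c4@2 c1@5 c2@9 c3@15, authorship 44111.222...333.
After op 7 (insert('c')): buffer="seczsecuzsecucxzsecv" (len 20), cursors c4@3 c1@7 c2@12 c3@19, authorship 4441111.2222...3333.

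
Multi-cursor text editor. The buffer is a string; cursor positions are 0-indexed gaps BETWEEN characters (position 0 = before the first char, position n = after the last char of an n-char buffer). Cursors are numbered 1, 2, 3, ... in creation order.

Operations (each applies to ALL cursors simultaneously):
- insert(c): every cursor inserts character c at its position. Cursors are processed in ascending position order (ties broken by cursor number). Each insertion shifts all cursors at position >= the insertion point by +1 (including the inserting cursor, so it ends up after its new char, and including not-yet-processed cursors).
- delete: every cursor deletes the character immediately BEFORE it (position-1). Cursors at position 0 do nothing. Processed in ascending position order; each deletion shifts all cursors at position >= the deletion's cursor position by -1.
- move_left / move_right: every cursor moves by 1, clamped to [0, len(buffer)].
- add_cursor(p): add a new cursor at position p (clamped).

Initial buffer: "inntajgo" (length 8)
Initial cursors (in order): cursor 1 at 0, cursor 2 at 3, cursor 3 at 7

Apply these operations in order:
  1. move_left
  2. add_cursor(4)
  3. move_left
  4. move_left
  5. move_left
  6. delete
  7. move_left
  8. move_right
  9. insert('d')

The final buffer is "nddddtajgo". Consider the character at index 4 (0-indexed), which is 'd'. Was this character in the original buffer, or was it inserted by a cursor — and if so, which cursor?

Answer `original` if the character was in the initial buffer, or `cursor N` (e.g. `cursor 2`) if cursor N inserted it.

Answer: cursor 4

Derivation:
After op 1 (move_left): buffer="inntajgo" (len 8), cursors c1@0 c2@2 c3@6, authorship ........
After op 2 (add_cursor(4)): buffer="inntajgo" (len 8), cursors c1@0 c2@2 c4@4 c3@6, authorship ........
After op 3 (move_left): buffer="inntajgo" (len 8), cursors c1@0 c2@1 c4@3 c3@5, authorship ........
After op 4 (move_left): buffer="inntajgo" (len 8), cursors c1@0 c2@0 c4@2 c3@4, authorship ........
After op 5 (move_left): buffer="inntajgo" (len 8), cursors c1@0 c2@0 c4@1 c3@3, authorship ........
After op 6 (delete): buffer="ntajgo" (len 6), cursors c1@0 c2@0 c4@0 c3@1, authorship ......
After op 7 (move_left): buffer="ntajgo" (len 6), cursors c1@0 c2@0 c3@0 c4@0, authorship ......
After op 8 (move_right): buffer="ntajgo" (len 6), cursors c1@1 c2@1 c3@1 c4@1, authorship ......
After op 9 (insert('d')): buffer="nddddtajgo" (len 10), cursors c1@5 c2@5 c3@5 c4@5, authorship .1234.....
Authorship (.=original, N=cursor N): . 1 2 3 4 . . . . .
Index 4: author = 4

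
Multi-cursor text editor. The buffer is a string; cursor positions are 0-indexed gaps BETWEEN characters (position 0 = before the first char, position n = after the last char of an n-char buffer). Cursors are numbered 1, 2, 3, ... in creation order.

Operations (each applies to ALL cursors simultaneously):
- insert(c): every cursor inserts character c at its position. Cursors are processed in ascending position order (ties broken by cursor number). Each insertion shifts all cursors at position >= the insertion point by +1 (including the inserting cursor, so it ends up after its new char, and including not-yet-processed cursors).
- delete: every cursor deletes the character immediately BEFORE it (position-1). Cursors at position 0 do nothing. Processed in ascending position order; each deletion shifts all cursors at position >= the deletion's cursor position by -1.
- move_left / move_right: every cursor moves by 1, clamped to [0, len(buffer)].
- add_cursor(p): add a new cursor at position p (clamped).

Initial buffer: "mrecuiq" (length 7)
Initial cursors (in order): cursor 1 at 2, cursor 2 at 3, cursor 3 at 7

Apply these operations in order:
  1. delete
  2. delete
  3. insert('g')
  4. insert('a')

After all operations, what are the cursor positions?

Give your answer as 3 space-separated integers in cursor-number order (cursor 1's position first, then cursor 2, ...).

After op 1 (delete): buffer="mcui" (len 4), cursors c1@1 c2@1 c3@4, authorship ....
After op 2 (delete): buffer="cu" (len 2), cursors c1@0 c2@0 c3@2, authorship ..
After op 3 (insert('g')): buffer="ggcug" (len 5), cursors c1@2 c2@2 c3@5, authorship 12..3
After op 4 (insert('a')): buffer="ggaacuga" (len 8), cursors c1@4 c2@4 c3@8, authorship 1212..33

Answer: 4 4 8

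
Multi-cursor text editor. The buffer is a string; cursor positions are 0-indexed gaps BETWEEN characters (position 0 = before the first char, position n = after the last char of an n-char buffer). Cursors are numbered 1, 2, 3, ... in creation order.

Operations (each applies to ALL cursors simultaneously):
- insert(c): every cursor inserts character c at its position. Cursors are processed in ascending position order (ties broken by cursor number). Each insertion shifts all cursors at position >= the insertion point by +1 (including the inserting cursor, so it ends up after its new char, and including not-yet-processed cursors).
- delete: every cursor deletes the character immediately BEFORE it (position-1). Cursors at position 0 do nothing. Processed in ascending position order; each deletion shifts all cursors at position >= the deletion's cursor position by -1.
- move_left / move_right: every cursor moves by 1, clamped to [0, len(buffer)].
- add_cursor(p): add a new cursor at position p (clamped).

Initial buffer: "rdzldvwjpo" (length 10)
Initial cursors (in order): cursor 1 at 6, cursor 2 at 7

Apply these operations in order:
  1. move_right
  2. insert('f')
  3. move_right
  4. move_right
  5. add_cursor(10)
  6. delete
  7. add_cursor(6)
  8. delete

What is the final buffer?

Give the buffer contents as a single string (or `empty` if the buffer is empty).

After op 1 (move_right): buffer="rdzldvwjpo" (len 10), cursors c1@7 c2@8, authorship ..........
After op 2 (insert('f')): buffer="rdzldvwfjfpo" (len 12), cursors c1@8 c2@10, authorship .......1.2..
After op 3 (move_right): buffer="rdzldvwfjfpo" (len 12), cursors c1@9 c2@11, authorship .......1.2..
After op 4 (move_right): buffer="rdzldvwfjfpo" (len 12), cursors c1@10 c2@12, authorship .......1.2..
After op 5 (add_cursor(10)): buffer="rdzldvwfjfpo" (len 12), cursors c1@10 c3@10 c2@12, authorship .......1.2..
After op 6 (delete): buffer="rdzldvwfp" (len 9), cursors c1@8 c3@8 c2@9, authorship .......1.
After op 7 (add_cursor(6)): buffer="rdzldvwfp" (len 9), cursors c4@6 c1@8 c3@8 c2@9, authorship .......1.
After op 8 (delete): buffer="rdzld" (len 5), cursors c1@5 c2@5 c3@5 c4@5, authorship .....

Answer: rdzld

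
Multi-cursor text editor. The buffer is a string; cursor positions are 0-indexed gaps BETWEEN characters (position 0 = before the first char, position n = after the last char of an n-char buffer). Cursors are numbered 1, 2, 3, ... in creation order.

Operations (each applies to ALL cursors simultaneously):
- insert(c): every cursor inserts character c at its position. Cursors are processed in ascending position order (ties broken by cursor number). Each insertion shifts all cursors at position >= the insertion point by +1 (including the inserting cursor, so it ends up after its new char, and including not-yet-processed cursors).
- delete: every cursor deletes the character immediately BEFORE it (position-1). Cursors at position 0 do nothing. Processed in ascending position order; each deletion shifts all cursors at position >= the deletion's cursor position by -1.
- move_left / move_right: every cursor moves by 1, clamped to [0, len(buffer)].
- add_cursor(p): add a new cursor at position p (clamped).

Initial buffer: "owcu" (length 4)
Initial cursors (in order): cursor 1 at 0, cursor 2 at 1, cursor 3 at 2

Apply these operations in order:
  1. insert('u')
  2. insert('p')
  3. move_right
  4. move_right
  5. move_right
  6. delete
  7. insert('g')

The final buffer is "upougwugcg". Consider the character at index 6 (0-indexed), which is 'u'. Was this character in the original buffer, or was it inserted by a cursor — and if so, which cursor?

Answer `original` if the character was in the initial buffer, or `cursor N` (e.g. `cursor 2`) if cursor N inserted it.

Answer: cursor 3

Derivation:
After op 1 (insert('u')): buffer="uouwucu" (len 7), cursors c1@1 c2@3 c3@5, authorship 1.2.3..
After op 2 (insert('p')): buffer="upoupwupcu" (len 10), cursors c1@2 c2@5 c3@8, authorship 11.22.33..
After op 3 (move_right): buffer="upoupwupcu" (len 10), cursors c1@3 c2@6 c3@9, authorship 11.22.33..
After op 4 (move_right): buffer="upoupwupcu" (len 10), cursors c1@4 c2@7 c3@10, authorship 11.22.33..
After op 5 (move_right): buffer="upoupwupcu" (len 10), cursors c1@5 c2@8 c3@10, authorship 11.22.33..
After op 6 (delete): buffer="upouwuc" (len 7), cursors c1@4 c2@6 c3@7, authorship 11.2.3.
After op 7 (insert('g')): buffer="upougwugcg" (len 10), cursors c1@5 c2@8 c3@10, authorship 11.21.32.3
Authorship (.=original, N=cursor N): 1 1 . 2 1 . 3 2 . 3
Index 6: author = 3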